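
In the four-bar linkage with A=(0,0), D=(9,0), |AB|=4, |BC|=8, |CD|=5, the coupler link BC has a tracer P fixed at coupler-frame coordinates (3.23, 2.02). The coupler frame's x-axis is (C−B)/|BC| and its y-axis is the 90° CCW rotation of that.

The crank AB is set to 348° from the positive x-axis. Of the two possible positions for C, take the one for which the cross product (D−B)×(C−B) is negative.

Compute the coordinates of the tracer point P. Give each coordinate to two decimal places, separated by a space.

A=(0,0), D=(9.00,0)
B = A + 4.00·(cos348°, sin348°) = (3.9126, -0.8316)
|BD| = 5.1549
circle(B,8.00) ∩ circle(D,5.00): a=6.3603, h=4.8525
  candidates: C₊=(9.4067,4.9834) cross=25.015; C₋=(10.9724,-4.5945) cross=-25.015
  mode - wants cross < 0 → take C=(10.9724,-4.5945) (cross=-25.015)
ex = (C−B)/|BC| = (0.8825,-0.4704); ey = (0.4704,0.8825)
P = B + 3.23·ex + 2.02·ey = (7.7131,-0.5683)

7.71 -0.57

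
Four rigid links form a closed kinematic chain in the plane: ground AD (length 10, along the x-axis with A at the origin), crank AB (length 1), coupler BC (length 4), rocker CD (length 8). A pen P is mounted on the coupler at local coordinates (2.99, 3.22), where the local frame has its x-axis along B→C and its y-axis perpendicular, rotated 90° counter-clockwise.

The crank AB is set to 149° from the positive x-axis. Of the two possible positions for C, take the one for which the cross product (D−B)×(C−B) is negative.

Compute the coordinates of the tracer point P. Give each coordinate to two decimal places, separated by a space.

A=(0,0), D=(10.00,0)
B = A + 1.00·(cos149°, sin149°) = (-0.8572, 0.5150)
|BD| = 10.8694
circle(B,4.00) ∩ circle(D,8.00): a=3.2266, h=2.3640
  candidates: C₊=(2.4779,2.7235) cross=25.696; C₋=(2.2538,-1.9992) cross=-25.696
  mode - wants cross < 0 → take C=(2.2538,-1.9992) (cross=-25.696)
ex = (C−B)/|BC| = (0.7778,-0.6286); ey = (0.6286,0.7778)
P = B + 2.99·ex + 3.22·ey = (3.4923,1.1400)

3.49 1.14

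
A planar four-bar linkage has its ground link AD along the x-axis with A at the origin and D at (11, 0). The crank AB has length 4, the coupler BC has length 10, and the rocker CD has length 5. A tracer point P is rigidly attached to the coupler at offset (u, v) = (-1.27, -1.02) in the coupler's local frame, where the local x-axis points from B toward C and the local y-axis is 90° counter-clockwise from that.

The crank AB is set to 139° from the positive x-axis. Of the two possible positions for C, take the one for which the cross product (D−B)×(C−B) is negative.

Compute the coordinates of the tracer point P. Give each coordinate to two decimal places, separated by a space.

-4.59 2.19

A=(0,0), D=(11.00,0)
B = A + 4.00·(cos139°, sin139°) = (-3.0188, 2.6242)
|BD| = 14.2623
circle(B,10.00) ∩ circle(D,5.00): a=9.7605, h=2.1756
  candidates: C₊=(6.9753,2.9668) cross=31.029; C₋=(6.1747,-1.3101) cross=-31.029
  mode - wants cross < 0 → take C=(6.1747,-1.3101) (cross=-31.029)
ex = (C−B)/|BC| = (0.9194,-0.3934); ey = (0.3934,0.9194)
P = B + -1.27·ex + -1.02·ey = (-4.5877,2.1862)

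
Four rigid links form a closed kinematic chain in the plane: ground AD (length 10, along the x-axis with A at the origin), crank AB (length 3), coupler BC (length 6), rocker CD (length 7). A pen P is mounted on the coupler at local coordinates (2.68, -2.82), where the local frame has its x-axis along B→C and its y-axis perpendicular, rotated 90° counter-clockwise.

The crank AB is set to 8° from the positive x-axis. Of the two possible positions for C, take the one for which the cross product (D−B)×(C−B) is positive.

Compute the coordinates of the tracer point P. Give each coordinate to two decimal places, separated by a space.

A=(0,0), D=(10.00,0)
B = A + 3.00·(cos8°, sin8°) = (2.9708, 0.4175)
|BD| = 7.0416
circle(B,6.00) ∩ circle(D,7.00): a=2.5977, h=5.4085
  candidates: C₊=(5.8846,5.6625) cross=38.084; C₋=(5.2433,-5.1355) cross=-38.084
  mode + wants cross > 0 → take C=(5.8846,5.6625) (cross=38.084)
ex = (C−B)/|BC| = (0.4856,0.8742); ey = (-0.8742,0.4856)
P = B + 2.68·ex + -2.82·ey = (6.7374,1.3908)

6.74 1.39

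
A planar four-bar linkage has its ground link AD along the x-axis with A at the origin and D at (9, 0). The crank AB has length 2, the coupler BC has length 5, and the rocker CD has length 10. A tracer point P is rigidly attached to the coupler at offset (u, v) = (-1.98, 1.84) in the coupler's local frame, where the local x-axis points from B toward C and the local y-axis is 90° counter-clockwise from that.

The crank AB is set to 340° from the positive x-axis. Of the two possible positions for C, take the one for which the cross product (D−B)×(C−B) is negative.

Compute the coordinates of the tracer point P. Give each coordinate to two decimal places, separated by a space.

A=(0,0), D=(9.00,0)
B = A + 2.00·(cos340°, sin340°) = (1.8794, -0.6840)
|BD| = 7.1534
circle(B,5.00) ∩ circle(D,10.00): a=-1.6656, h=4.7144
  candidates: C₊=(-0.2294,3.8495) cross=33.724; C₋=(0.6723,-5.5361) cross=-33.724
  mode - wants cross < 0 → take C=(0.6723,-5.5361) (cross=-33.724)
ex = (C−B)/|BC| = (-0.2414,-0.9704); ey = (0.9704,-0.2414)
P = B + -1.98·ex + 1.84·ey = (4.1430,0.7932)

4.14 0.79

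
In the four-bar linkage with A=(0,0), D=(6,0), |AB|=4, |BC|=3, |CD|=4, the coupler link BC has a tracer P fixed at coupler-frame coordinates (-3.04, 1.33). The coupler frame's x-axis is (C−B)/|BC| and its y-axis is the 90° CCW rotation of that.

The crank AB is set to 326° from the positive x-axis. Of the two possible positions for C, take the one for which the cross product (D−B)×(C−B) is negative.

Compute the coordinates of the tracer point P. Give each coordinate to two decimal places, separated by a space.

1.63 0.62

A=(0,0), D=(6.00,0)
B = A + 4.00·(cos326°, sin326°) = (3.3162, -2.2368)
|BD| = 3.4937
circle(B,3.00) ∩ circle(D,4.00): a=0.7451, h=2.9060
  candidates: C₊=(2.0280,0.4726) cross=10.153; C₋=(5.7490,-3.9921) cross=-10.153
  mode - wants cross < 0 → take C=(5.7490,-3.9921) (cross=-10.153)
ex = (C−B)/|BC| = (0.8110,-0.5851); ey = (0.5851,0.8110)
P = B + -3.04·ex + 1.33·ey = (1.6291,0.6205)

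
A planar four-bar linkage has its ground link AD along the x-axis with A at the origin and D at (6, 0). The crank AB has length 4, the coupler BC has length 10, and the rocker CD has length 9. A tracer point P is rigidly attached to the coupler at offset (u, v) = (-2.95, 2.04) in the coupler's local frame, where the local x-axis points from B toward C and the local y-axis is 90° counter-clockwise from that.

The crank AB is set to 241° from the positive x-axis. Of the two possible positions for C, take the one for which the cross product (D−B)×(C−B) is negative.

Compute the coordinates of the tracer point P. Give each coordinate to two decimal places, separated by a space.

-3.28 -0.17

A=(0,0), D=(6.00,0)
B = A + 4.00·(cos241°, sin241°) = (-1.9392, -3.4985)
|BD| = 8.6759
circle(B,10.00) ∩ circle(D,9.00): a=5.4329, h=8.3954
  candidates: C₊=(-0.3530,6.3749) cross=72.838; C₋=(6.4178,-8.9903) cross=-72.838
  mode - wants cross < 0 → take C=(6.4178,-8.9903) (cross=-72.838)
ex = (C−B)/|BC| = (0.8357,-0.5492); ey = (0.5492,0.8357)
P = B + -2.95·ex + 2.04·ey = (-3.2842,-0.1736)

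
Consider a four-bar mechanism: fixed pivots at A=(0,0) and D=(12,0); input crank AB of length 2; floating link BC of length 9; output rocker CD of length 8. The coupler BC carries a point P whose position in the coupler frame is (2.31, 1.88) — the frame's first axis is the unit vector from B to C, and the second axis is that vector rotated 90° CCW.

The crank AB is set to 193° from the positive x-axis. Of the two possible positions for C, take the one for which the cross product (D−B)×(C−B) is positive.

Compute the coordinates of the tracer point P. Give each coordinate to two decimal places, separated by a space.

A=(0,0), D=(12.00,0)
B = A + 2.00·(cos193°, sin193°) = (-1.9487, -0.4499)
|BD| = 13.9560
circle(B,9.00) ∩ circle(D,8.00): a=7.5871, h=4.8411
  candidates: C₊=(5.4783,4.6333) cross=67.563; C₋=(5.7904,-5.0439) cross=-67.563
  mode + wants cross > 0 → take C=(5.4783,4.6333) (cross=67.563)
ex = (C−B)/|BC| = (0.8252,0.5648); ey = (-0.5648,0.8252)
P = B + 2.31·ex + 1.88·ey = (-1.1043,2.4062)

-1.10 2.41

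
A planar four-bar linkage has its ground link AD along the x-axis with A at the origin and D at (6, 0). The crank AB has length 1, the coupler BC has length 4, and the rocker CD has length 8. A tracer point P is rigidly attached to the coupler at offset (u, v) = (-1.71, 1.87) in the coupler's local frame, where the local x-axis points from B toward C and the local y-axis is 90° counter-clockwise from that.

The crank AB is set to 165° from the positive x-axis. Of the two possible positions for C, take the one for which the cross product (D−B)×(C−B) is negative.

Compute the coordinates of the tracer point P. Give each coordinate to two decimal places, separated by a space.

A=(0,0), D=(6.00,0)
B = A + 1.00·(cos165°, sin165°) = (-0.9659, 0.2588)
|BD| = 6.9707
circle(B,4.00) ∩ circle(D,8.00): a=0.0424, h=3.9998
  candidates: C₊=(-0.7750,4.2543) cross=27.881; C₋=(-1.0721,-3.7398) cross=-27.881
  mode - wants cross < 0 → take C=(-1.0721,-3.7398) (cross=-27.881)
ex = (C−B)/|BC| = (-0.0265,-0.9996); ey = (0.9996,-0.0265)
P = B + -1.71·ex + 1.87·ey = (0.9488,1.9186)

0.95 1.92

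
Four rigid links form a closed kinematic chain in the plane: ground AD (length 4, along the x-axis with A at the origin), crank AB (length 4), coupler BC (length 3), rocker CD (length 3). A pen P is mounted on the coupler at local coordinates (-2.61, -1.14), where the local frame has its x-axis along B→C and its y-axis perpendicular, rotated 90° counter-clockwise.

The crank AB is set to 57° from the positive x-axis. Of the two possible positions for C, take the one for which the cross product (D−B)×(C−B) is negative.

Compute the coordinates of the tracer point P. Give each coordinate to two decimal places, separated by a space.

2.10 6.20

A=(0,0), D=(4.00,0)
B = A + 4.00·(cos57°, sin57°) = (2.1786, 3.3547)
|BD| = 3.8173
circle(B,3.00) ∩ circle(D,3.00): a=1.9086, h=2.3145
  candidates: C₊=(5.1233,2.7817) cross=8.835; C₋=(1.0552,0.5729) cross=-8.835
  mode - wants cross < 0 → take C=(1.0552,0.5729) (cross=-8.835)
ex = (C−B)/|BC| = (-0.3744,-0.9272); ey = (0.9272,-0.3744)
P = B + -2.61·ex + -1.14·ey = (2.0988,6.2017)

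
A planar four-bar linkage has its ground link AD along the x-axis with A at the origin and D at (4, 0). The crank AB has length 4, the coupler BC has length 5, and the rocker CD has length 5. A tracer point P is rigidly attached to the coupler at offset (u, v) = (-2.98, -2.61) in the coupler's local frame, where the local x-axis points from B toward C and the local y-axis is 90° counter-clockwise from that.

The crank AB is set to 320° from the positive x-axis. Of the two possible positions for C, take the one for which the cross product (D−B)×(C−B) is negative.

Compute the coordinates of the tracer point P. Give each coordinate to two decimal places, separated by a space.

A=(0,0), D=(4.00,0)
B = A + 4.00·(cos320°, sin320°) = (3.0642, -2.5712)
|BD| = 2.7362
circle(B,5.00) ∩ circle(D,5.00): a=1.3681, h=4.8092
  candidates: C₊=(-0.9871,0.3593) cross=13.159; C₋=(8.0513,-2.9304) cross=-13.159
  mode - wants cross < 0 → take C=(8.0513,-2.9304) (cross=-13.159)
ex = (C−B)/|BC| = (0.9974,-0.0719); ey = (0.0719,0.9974)
P = B + -2.98·ex + -2.61·ey = (-0.0957,-4.9603)

-0.10 -4.96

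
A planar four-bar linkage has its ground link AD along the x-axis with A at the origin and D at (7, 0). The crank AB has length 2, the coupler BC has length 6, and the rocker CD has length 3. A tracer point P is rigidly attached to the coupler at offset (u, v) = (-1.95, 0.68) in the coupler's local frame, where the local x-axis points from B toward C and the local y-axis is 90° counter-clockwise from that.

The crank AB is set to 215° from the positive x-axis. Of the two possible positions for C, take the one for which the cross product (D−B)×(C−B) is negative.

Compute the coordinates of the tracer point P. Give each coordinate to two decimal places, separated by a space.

A=(0,0), D=(7.00,0)
B = A + 2.00·(cos215°, sin215°) = (-1.6383, -1.1472)
|BD| = 8.7141
circle(B,6.00) ∩ circle(D,3.00): a=5.9063, h=1.0564
  candidates: C₊=(4.0775,0.6775) cross=9.205; C₋=(4.3556,-1.4168) cross=-9.205
  mode - wants cross < 0 → take C=(4.3556,-1.4168) (cross=-9.205)
ex = (C−B)/|BC| = (0.9990,-0.0449); ey = (0.0449,0.9990)
P = B + -1.95·ex + 0.68·ey = (-3.5558,-0.3802)

-3.56 -0.38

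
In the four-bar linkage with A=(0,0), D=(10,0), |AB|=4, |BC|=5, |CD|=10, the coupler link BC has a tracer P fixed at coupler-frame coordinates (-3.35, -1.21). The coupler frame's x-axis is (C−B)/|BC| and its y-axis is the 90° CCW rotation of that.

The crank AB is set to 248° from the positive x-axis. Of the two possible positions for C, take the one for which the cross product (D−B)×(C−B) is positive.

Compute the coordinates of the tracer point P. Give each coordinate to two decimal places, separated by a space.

A=(0,0), D=(10.00,0)
B = A + 4.00·(cos248°, sin248°) = (-1.4984, -3.7087)
|BD| = 12.0817
circle(B,5.00) ∩ circle(D,10.00): a=2.9370, h=4.0465
  candidates: C₊=(0.0546,1.0439) cross=48.888; C₋=(2.5389,-6.6583) cross=-48.888
  mode + wants cross > 0 → take C=(0.0546,1.0439) (cross=48.888)
ex = (C−B)/|BC| = (0.3106,0.9505); ey = (-0.9505,0.3106)
P = B + -3.35·ex + -1.21·ey = (-1.3888,-7.2689)

-1.39 -7.27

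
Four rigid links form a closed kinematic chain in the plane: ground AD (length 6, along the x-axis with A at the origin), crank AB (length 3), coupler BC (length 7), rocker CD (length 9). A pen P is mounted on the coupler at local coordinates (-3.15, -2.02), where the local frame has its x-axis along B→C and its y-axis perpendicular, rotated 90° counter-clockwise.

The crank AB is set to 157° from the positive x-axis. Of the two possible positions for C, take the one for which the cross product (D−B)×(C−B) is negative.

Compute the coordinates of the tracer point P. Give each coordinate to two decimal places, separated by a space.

A=(0,0), D=(6.00,0)
B = A + 3.00·(cos157°, sin157°) = (-2.7615, 1.1722)
|BD| = 8.8396
circle(B,7.00) ∩ circle(D,9.00): a=2.6097, h=6.4953
  candidates: C₊=(0.6865,7.2641) cross=57.416; C₋=(-1.0361,-5.6118) cross=-57.416
  mode - wants cross < 0 → take C=(-1.0361,-5.6118) (cross=-57.416)
ex = (C−B)/|BC| = (0.2465,-0.9691); ey = (0.9691,0.2465)
P = B + -3.15·ex + -2.02·ey = (-5.4956,3.7271)

-5.50 3.73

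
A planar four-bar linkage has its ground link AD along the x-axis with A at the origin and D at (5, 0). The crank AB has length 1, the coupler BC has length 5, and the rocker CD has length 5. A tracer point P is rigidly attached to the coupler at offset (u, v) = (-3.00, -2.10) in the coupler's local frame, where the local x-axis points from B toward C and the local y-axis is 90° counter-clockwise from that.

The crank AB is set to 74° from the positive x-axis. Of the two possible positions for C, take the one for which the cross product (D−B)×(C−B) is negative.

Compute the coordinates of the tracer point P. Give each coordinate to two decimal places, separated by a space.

-2.62 3.20

A=(0,0), D=(5.00,0)
B = A + 1.00·(cos74°, sin74°) = (0.2756, 0.9613)
|BD| = 4.8212
circle(B,5.00) ∩ circle(D,5.00): a=2.4106, h=4.3805
  candidates: C₊=(3.5112,4.7732) cross=21.119; C₋=(1.7644,-3.8120) cross=-21.119
  mode - wants cross < 0 → take C=(1.7644,-3.8120) (cross=-21.119)
ex = (C−B)/|BC| = (0.2978,-0.9546); ey = (0.9546,0.2978)
P = B + -3.00·ex + -2.10·ey = (-2.6224,3.1999)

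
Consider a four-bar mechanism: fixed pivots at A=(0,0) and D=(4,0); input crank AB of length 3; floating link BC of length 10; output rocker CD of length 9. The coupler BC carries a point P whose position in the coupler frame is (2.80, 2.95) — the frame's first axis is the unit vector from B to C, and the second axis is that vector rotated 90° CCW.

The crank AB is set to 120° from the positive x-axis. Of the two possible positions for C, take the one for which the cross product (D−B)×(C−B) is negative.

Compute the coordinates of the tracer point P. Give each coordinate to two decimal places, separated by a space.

1.55 -0.09

A=(0,0), D=(4.00,0)
B = A + 3.00·(cos120°, sin120°) = (-1.5000, 2.5981)
|BD| = 6.0828
circle(B,10.00) ∩ circle(D,9.00): a=4.6032, h=8.8775
  candidates: C₊=(6.4539,8.6590) cross=54.000; C₋=(-1.1296,-7.3951) cross=-54.000
  mode - wants cross < 0 → take C=(-1.1296,-7.3951) (cross=-54.000)
ex = (C−B)/|BC| = (0.0370,-0.9993); ey = (0.9993,0.0370)
P = B + 2.80·ex + 2.95·ey = (1.5517,-0.0907)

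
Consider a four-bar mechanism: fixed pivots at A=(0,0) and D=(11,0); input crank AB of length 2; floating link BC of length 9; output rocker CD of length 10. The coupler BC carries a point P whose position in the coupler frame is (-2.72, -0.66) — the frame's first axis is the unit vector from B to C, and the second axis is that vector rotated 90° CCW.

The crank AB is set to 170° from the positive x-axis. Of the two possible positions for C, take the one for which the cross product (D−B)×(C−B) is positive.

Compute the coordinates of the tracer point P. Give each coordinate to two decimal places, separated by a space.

-3.27 -2.13

A=(0,0), D=(11.00,0)
B = A + 2.00·(cos170°, sin170°) = (-1.9696, 0.3473)
|BD| = 12.9743
circle(B,9.00) ∩ circle(D,10.00): a=5.7549, h=6.9196
  candidates: C₊=(3.9685,7.1104) cross=89.777; C₋=(3.5980,-6.7239) cross=-89.777
  mode + wants cross > 0 → take C=(3.9685,7.1104) (cross=89.777)
ex = (C−B)/|BC| = (0.6598,0.7515); ey = (-0.7515,0.6598)
P = B + -2.72·ex + -0.66·ey = (-3.2683,-2.1321)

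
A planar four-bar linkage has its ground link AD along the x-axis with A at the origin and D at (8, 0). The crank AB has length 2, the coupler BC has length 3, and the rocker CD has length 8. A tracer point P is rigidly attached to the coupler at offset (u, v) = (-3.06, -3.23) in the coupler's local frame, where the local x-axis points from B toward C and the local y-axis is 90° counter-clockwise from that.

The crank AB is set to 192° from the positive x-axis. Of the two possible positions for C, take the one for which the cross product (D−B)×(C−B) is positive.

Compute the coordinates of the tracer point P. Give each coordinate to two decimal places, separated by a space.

-1.87 -4.86

A=(0,0), D=(8.00,0)
B = A + 2.00·(cos192°, sin192°) = (-1.9563, -0.4158)
|BD| = 9.9650
circle(B,3.00) ∩ circle(D,8.00): a=2.2228, h=2.0147
  candidates: C₊=(0.1805,1.6899) cross=20.077; C₋=(0.3487,-2.3360) cross=-20.077
  mode + wants cross > 0 → take C=(0.1805,1.6899) (cross=20.077)
ex = (C−B)/|BC| = (0.7123,0.7019); ey = (-0.7019,0.7123)
P = B + -3.06·ex + -3.23·ey = (-1.8687,-4.8643)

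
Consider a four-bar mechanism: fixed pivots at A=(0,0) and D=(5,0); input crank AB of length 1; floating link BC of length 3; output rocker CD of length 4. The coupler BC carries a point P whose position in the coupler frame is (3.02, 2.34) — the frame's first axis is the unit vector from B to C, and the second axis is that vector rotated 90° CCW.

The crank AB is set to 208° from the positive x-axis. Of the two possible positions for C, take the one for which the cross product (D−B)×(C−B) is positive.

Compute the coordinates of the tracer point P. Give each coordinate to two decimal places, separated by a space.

A=(0,0), D=(5.00,0)
B = A + 1.00·(cos208°, sin208°) = (-0.8829, -0.4695)
|BD| = 5.9017
circle(B,3.00) ∩ circle(D,4.00): a=2.3578, h=1.8550
  candidates: C₊=(1.3198,1.5672) cross=10.947; C₋=(1.6149,-2.1310) cross=-10.947
  mode + wants cross > 0 → take C=(1.3198,1.5672) (cross=10.947)
ex = (C−B)/|BC| = (0.7342,0.6789); ey = (-0.6789,0.7342)
P = B + 3.02·ex + 2.34·ey = (-0.2541,3.2989)

-0.25 3.30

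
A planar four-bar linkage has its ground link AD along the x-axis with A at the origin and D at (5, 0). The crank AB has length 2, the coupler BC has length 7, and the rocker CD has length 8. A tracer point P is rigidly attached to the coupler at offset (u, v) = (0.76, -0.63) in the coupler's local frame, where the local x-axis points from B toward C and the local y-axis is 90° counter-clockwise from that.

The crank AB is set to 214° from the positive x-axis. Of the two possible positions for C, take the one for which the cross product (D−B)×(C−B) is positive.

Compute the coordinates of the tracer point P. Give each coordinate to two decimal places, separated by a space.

A=(0,0), D=(5.00,0)
B = A + 2.00·(cos214°, sin214°) = (-1.6581, -1.1184)
|BD| = 6.7514
circle(B,7.00) ∩ circle(D,8.00): a=2.2648, h=6.6235
  candidates: C₊=(-0.5218,5.7888) cross=44.718; C₋=(1.6726,-7.2752) cross=-44.718
  mode + wants cross > 0 → take C=(-0.5218,5.7888) (cross=44.718)
ex = (C−B)/|BC| = (0.1623,0.9867); ey = (-0.9867,0.1623)
P = B + 0.76·ex + -0.63·ey = (-0.9131,-0.4707)

-0.91 -0.47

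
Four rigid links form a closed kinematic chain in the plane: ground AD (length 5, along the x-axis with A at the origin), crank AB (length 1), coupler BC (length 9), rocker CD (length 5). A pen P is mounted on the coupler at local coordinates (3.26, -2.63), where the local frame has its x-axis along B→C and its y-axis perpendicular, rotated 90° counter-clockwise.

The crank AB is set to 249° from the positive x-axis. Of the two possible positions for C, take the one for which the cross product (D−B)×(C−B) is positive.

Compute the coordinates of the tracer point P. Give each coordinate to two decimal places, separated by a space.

3.83 -0.93

A=(0,0), D=(5.00,0)
B = A + 1.00·(cos249°, sin249°) = (-0.3584, -0.9336)
|BD| = 5.4391
circle(B,9.00) ∩ circle(D,5.00): a=7.8675, h=4.3707
  candidates: C₊=(6.6421,4.7226) cross=23.773; C₋=(8.1425,-3.8890) cross=-23.773
  mode + wants cross > 0 → take C=(6.6421,4.7226) (cross=23.773)
ex = (C−B)/|BC| = (0.7778,0.6285); ey = (-0.6285,0.7778)
P = B + 3.26·ex + -2.63·ey = (3.8302,-0.9305)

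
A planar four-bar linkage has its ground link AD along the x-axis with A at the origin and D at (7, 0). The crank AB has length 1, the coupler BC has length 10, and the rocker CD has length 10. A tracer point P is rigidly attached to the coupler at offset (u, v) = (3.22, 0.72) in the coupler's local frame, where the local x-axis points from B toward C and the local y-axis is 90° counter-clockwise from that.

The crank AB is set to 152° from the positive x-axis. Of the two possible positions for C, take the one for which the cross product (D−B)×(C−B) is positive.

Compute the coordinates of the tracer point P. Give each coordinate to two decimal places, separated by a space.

-0.08 3.67

A=(0,0), D=(7.00,0)
B = A + 1.00·(cos152°, sin152°) = (-0.8829, 0.4695)
|BD| = 7.8969
circle(B,10.00) ∩ circle(D,10.00): a=3.9485, h=9.1875
  candidates: C₊=(3.6047,9.4060) cross=72.553; C₋=(2.5123,-8.9365) cross=-72.553
  mode + wants cross > 0 → take C=(3.6047,9.4060) (cross=72.553)
ex = (C−B)/|BC| = (0.4488,0.8936); ey = (-0.8936,0.4488)
P = B + 3.22·ex + 0.72·ey = (-0.0813,3.6701)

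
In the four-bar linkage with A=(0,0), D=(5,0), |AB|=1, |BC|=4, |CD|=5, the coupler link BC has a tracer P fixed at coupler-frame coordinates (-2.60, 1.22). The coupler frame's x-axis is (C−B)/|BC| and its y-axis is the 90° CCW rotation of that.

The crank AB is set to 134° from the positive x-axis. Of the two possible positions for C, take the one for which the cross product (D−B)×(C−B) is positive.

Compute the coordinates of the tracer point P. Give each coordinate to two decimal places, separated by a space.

A=(0,0), D=(5.00,0)
B = A + 1.00·(cos134°, sin134°) = (-0.6947, 0.7193)
|BD| = 5.7399
circle(B,4.00) ∩ circle(D,5.00): a=2.0860, h=3.4130
  candidates: C₊=(1.8026,3.8440) cross=19.590; C₋=(0.9471,-2.9282) cross=-19.590
  mode + wants cross > 0 → take C=(1.8026,3.8440) (cross=19.590)
ex = (C−B)/|BC| = (0.6243,0.7812); ey = (-0.7812,0.6243)
P = B + -2.60·ex + 1.22·ey = (-3.2709,-0.5500)

-3.27 -0.55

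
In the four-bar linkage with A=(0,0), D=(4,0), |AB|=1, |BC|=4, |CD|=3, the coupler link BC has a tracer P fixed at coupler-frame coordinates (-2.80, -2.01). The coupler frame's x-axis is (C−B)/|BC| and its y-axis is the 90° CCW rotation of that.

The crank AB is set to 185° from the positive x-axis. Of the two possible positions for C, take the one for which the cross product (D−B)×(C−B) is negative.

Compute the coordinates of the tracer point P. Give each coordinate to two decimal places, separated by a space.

A=(0,0), D=(4.00,0)
B = A + 1.00·(cos185°, sin185°) = (-0.9962, -0.0872)
|BD| = 4.9970
circle(B,4.00) ∩ circle(D,3.00): a=3.1989, h=2.4015
  candidates: C₊=(2.1603,2.3697) cross=12.000; C₋=(2.2441,-2.4325) cross=-12.000
  mode - wants cross < 0 → take C=(2.2441,-2.4325) (cross=-12.000)
ex = (C−B)/|BC| = (0.8101,-0.5863); ey = (0.5863,0.8101)
P = B + -2.80·ex + -2.01·ey = (-4.4429,-0.0737)

-4.44 -0.07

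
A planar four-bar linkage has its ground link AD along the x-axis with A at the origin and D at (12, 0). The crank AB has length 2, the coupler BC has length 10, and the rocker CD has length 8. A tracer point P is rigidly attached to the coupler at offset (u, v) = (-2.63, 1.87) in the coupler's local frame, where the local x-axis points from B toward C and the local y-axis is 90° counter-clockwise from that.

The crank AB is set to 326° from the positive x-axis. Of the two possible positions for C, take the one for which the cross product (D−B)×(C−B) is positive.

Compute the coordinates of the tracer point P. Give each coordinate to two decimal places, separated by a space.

-1.43 -2.06

A=(0,0), D=(12.00,0)
B = A + 2.00·(cos326°, sin326°) = (1.6581, -1.1184)
|BD| = 10.4022
circle(B,10.00) ∩ circle(D,8.00): a=6.9315, h=7.2079
  candidates: C₊=(7.7745,6.7930) cross=74.978; C₋=(9.3244,-7.5393) cross=-74.978
  mode + wants cross > 0 → take C=(7.7745,6.7930) (cross=74.978)
ex = (C−B)/|BC| = (0.6116,0.7911); ey = (-0.7911,0.6116)
P = B + -2.63·ex + 1.87·ey = (-1.4300,-2.0553)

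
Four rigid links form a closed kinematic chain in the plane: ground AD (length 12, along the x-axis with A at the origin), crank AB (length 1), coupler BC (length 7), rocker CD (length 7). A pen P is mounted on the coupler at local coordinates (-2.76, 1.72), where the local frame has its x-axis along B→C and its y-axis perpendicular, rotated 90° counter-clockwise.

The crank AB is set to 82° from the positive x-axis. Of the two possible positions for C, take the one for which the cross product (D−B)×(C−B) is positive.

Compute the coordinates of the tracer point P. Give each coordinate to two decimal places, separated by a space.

A=(0,0), D=(12.00,0)
B = A + 1.00·(cos82°, sin82°) = (0.1392, 0.9903)
|BD| = 11.9021
circle(B,7.00) ∩ circle(D,7.00): a=5.9510, h=3.6858
  candidates: C₊=(6.3762,4.1681) cross=43.869; C₋=(5.7629,-3.1779) cross=-43.869
  mode + wants cross > 0 → take C=(6.3762,4.1681) (cross=43.869)
ex = (C−B)/|BC| = (0.8910,0.4540); ey = (-0.4540,0.8910)
P = B + -2.76·ex + 1.72·ey = (-3.1009,1.2698)

-3.10 1.27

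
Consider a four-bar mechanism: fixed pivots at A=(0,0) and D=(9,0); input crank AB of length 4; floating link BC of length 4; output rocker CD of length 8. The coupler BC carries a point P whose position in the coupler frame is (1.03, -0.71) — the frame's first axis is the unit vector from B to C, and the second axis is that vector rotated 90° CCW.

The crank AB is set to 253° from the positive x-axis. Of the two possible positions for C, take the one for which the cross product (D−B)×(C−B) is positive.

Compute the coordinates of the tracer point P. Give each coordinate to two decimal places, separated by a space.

A=(0,0), D=(9.00,0)
B = A + 4.00·(cos253°, sin253°) = (-1.1695, -3.8252)
|BD| = 10.8651
circle(B,4.00) ∩ circle(D,8.00): a=3.2237, h=2.3681
  candidates: C₊=(1.0140,-0.4738) cross=25.730; C₋=(2.6815,-4.9068) cross=-25.730
  mode + wants cross > 0 → take C=(1.0140,-0.4738) (cross=25.730)
ex = (C−B)/|BC| = (0.5459,0.8379); ey = (-0.8379,0.5459)
P = B + 1.03·ex + -0.71·ey = (-0.0123,-3.3498)

-0.01 -3.35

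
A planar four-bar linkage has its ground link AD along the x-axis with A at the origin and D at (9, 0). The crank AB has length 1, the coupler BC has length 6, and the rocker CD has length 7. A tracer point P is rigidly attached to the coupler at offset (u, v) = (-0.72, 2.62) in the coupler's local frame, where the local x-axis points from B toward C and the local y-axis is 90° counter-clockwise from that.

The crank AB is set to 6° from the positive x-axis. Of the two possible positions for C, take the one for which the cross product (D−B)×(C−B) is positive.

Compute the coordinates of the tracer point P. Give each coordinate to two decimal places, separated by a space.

A=(0,0), D=(9.00,0)
B = A + 1.00·(cos6°, sin6°) = (0.9945, 0.1045)
|BD| = 8.0062
circle(B,6.00) ∩ circle(D,7.00): a=3.1912, h=5.0810
  candidates: C₊=(4.2518,5.1434) cross=40.679; C₋=(4.1191,-5.0177) cross=-40.679
  mode + wants cross > 0 → take C=(4.2518,5.1434) (cross=40.679)
ex = (C−B)/|BC| = (0.5429,0.8398); ey = (-0.8398,0.5429)
P = B + -0.72·ex + 2.62·ey = (-1.5967,0.9222)

-1.60 0.92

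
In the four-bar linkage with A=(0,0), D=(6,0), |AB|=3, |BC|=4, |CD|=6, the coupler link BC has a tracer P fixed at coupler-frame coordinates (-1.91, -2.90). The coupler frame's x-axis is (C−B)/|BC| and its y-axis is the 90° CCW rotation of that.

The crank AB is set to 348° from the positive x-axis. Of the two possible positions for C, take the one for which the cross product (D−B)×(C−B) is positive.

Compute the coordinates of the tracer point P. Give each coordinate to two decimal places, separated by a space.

A=(0,0), D=(6.00,0)
B = A + 3.00·(cos348°, sin348°) = (2.9344, -0.6237)
|BD| = 3.1284
circle(B,4.00) ∩ circle(D,6.00): a=-1.6324, h=3.6518
  candidates: C₊=(0.6068,2.6292) cross=11.424; C₋=(2.0629,-4.5276) cross=-11.424
  mode + wants cross > 0 → take C=(0.6068,2.6292) (cross=11.424)
ex = (C−B)/|BC| = (-0.5819,0.8132); ey = (-0.8132,-0.5819)
P = B + -1.91·ex + -2.90·ey = (6.4043,-0.4895)

6.40 -0.49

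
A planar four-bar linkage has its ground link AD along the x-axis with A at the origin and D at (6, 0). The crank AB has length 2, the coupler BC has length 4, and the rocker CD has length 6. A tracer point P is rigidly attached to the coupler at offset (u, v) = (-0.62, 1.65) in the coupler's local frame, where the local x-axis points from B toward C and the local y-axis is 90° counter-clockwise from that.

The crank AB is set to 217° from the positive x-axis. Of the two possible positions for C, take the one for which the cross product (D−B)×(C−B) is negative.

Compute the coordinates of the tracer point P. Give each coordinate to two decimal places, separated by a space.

A=(0,0), D=(6.00,0)
B = A + 2.00·(cos217°, sin217°) = (-1.5973, -1.2036)
|BD| = 7.6920
circle(B,4.00) ∩ circle(D,6.00): a=2.5460, h=3.0851
  candidates: C₊=(0.4346,2.2419) cross=23.731; C₋=(1.4001,-3.8524) cross=-23.731
  mode - wants cross < 0 → take C=(1.4001,-3.8524) (cross=-23.731)
ex = (C−B)/|BC| = (0.7493,-0.6622); ey = (0.6622,0.7493)
P = B + -0.62·ex + 1.65·ey = (-0.9693,0.4433)

-0.97 0.44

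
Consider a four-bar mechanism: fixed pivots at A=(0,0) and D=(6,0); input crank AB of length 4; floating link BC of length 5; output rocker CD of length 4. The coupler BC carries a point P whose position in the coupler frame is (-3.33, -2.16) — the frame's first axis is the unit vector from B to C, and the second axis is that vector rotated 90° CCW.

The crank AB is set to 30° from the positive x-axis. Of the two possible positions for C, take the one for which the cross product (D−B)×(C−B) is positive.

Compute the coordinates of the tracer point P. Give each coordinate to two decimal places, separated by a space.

A=(0,0), D=(6.00,0)
B = A + 4.00·(cos30°, sin30°) = (3.4641, 2.0000)
|BD| = 3.2297
circle(B,5.00) ∩ circle(D,4.00): a=3.0082, h=3.9939
  candidates: C₊=(8.2993,3.2731) cross=12.899; C₋=(3.3528,-2.9988) cross=-12.899
  mode + wants cross > 0 → take C=(8.2993,3.2731) (cross=12.899)
ex = (C−B)/|BC| = (0.9670,0.2546); ey = (-0.2546,0.9670)
P = B + -3.33·ex + -2.16·ey = (0.7938,-0.9367)

0.79 -0.94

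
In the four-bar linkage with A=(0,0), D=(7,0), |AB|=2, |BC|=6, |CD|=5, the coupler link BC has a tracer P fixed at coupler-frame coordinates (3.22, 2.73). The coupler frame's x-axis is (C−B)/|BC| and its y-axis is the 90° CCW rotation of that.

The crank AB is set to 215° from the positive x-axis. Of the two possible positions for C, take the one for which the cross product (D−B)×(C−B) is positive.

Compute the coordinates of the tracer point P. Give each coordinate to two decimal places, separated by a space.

A=(0,0), D=(7.00,0)
B = A + 2.00·(cos215°, sin215°) = (-1.6383, -1.1472)
|BD| = 8.7141
circle(B,6.00) ∩ circle(D,5.00): a=4.9882, h=3.3343
  candidates: C₊=(2.8676,2.8148) cross=29.056; C₋=(3.7454,-3.7958) cross=-29.056
  mode + wants cross > 0 → take C=(2.8676,2.8148) (cross=29.056)
ex = (C−B)/|BC| = (0.7510,0.6603); ey = (-0.6603,0.7510)
P = B + 3.22·ex + 2.73·ey = (-1.0228,3.0293)

-1.02 3.03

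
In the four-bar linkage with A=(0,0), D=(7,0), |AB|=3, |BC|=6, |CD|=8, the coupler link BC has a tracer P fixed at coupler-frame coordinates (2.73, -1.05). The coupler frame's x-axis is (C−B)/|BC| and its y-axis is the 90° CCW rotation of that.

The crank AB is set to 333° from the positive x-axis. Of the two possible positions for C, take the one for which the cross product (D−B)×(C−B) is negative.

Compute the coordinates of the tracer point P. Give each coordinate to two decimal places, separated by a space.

A=(0,0), D=(7.00,0)
B = A + 3.00·(cos333°, sin333°) = (2.6730, -1.3620)
|BD| = 4.5363
circle(B,6.00) ∩ circle(D,8.00): a=-0.8181, h=5.9440
  candidates: C₊=(0.1080,4.0621) cross=26.963; C₋=(3.6773,-7.2773) cross=-26.963
  mode - wants cross < 0 → take C=(3.6773,-7.2773) (cross=-26.963)
ex = (C−B)/|BC| = (0.1674,-0.9859); ey = (0.9859,0.1674)
P = B + 2.73·ex + -1.05·ey = (2.0948,-4.2292)

2.09 -4.23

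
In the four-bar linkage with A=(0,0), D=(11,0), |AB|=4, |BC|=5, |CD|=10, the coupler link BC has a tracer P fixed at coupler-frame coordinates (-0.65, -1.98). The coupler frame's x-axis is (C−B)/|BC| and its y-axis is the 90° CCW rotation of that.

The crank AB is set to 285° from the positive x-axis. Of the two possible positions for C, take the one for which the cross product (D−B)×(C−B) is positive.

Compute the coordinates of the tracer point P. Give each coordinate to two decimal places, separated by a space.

A=(0,0), D=(11.00,0)
B = A + 4.00·(cos285°, sin285°) = (1.0353, -3.8637)
|BD| = 10.6876
circle(B,5.00) ∩ circle(D,10.00): a=1.8350, h=4.6511
  candidates: C₊=(1.0648,1.1362) cross=49.709; C₋=(4.4276,-7.5368) cross=-49.709
  mode + wants cross > 0 → take C=(1.0648,1.1362) (cross=49.709)
ex = (C−B)/|BC| = (0.0059,1.0000); ey = (-1.0000,0.0059)
P = B + -0.65·ex + -1.98·ey = (3.0114,-4.5254)

3.01 -4.53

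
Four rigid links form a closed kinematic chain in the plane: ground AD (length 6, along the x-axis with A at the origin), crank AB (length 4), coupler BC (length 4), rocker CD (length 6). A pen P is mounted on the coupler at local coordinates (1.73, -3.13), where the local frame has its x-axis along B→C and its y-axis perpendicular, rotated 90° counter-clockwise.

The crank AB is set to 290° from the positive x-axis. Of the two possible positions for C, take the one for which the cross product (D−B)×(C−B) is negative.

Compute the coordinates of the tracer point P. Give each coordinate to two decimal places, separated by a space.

A=(0,0), D=(6.00,0)
B = A + 4.00·(cos290°, sin290°) = (1.3681, -3.7588)
|BD| = 5.9652
circle(B,4.00) ∩ circle(D,6.00): a=1.3062, h=3.7807
  candidates: C₊=(0.0000,0.0000) cross=22.553; C₋=(4.7646,-5.8714) cross=-22.553
  mode - wants cross < 0 → take C=(4.7646,-5.8714) (cross=-22.553)
ex = (C−B)/|BC| = (0.8491,-0.5282); ey = (0.5282,0.8491)
P = B + 1.73·ex + -3.13·ey = (1.1839,-7.3303)

1.18 -7.33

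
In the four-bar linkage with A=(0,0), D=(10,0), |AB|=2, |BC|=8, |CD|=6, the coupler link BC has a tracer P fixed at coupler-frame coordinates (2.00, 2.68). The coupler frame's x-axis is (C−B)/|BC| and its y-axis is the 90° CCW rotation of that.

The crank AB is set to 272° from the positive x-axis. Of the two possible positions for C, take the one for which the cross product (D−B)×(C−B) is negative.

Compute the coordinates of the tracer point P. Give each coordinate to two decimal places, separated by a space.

A=(0,0), D=(10.00,0)
B = A + 2.00·(cos272°, sin272°) = (0.0698, -1.9988)
|BD| = 10.1294
circle(B,8.00) ∩ circle(D,6.00): a=6.4468, h=4.7370
  candidates: C₊=(5.4551,3.9172) cross=47.982; C₋=(7.3246,-5.3705) cross=-47.982
  mode - wants cross < 0 → take C=(7.3246,-5.3705) (cross=-47.982)
ex = (C−B)/|BC| = (0.9068,-0.4215); ey = (0.4215,0.9068)
P = B + 2.00·ex + 2.68·ey = (3.0130,-0.4114)

3.01 -0.41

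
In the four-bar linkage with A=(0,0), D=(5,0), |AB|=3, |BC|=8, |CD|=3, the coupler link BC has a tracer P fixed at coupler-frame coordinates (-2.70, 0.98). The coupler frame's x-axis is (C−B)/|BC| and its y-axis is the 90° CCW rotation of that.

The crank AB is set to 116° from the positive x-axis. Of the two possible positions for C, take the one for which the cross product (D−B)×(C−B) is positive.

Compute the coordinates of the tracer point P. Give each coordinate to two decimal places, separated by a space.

A=(0,0), D=(5.00,0)
B = A + 3.00·(cos116°, sin116°) = (-1.3151, 2.6964)
|BD| = 6.8667
circle(B,8.00) ∩ circle(D,3.00): a=7.4382, h=2.9451
  candidates: C₊=(6.6821,2.4841) cross=20.223; C₋=(4.3692,-2.9329) cross=-20.223
  mode + wants cross > 0 → take C=(6.6821,2.4841) (cross=20.223)
ex = (C−B)/|BC| = (0.9996,-0.0265); ey = (0.0265,0.9996)
P = B + -2.70·ex + 0.98·ey = (-3.9882,3.7477)

-3.99 3.75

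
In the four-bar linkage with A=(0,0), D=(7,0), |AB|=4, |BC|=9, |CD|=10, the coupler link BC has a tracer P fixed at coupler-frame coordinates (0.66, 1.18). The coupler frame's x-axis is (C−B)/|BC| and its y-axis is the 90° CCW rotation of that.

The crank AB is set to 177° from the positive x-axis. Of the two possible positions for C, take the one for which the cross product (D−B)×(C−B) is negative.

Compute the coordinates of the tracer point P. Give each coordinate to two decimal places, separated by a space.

-2.64 0.23

A=(0,0), D=(7.00,0)
B = A + 4.00·(cos177°, sin177°) = (-3.9945, 0.2093)
|BD| = 10.9965
circle(B,9.00) ∩ circle(D,10.00): a=4.6343, h=7.7151
  candidates: C₊=(0.7859,7.8348) cross=84.839; C₋=(0.4921,-7.5926) cross=-84.839
  mode - wants cross < 0 → take C=(0.4921,-7.5926) (cross=-84.839)
ex = (C−B)/|BC| = (0.4985,-0.8669); ey = (0.8669,0.4985)
P = B + 0.66·ex + 1.18·ey = (-2.6426,0.2254)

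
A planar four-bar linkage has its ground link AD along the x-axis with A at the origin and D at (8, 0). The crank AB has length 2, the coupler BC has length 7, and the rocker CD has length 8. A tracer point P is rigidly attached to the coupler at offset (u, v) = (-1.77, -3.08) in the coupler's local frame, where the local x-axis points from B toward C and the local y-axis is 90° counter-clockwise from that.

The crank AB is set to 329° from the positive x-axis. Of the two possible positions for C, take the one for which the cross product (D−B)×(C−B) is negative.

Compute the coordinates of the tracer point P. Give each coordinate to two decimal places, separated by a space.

-1.83 -0.79

A=(0,0), D=(8.00,0)
B = A + 2.00·(cos329°, sin329°) = (1.7143, -1.0301)
|BD| = 6.3695
circle(B,7.00) ∩ circle(D,8.00): a=2.0073, h=6.7060
  candidates: C₊=(2.6107,5.9123) cross=42.714; C₋=(4.7797,-7.3232) cross=-42.714
  mode - wants cross < 0 → take C=(4.7797,-7.3232) (cross=-42.714)
ex = (C−B)/|BC| = (0.4379,-0.8990); ey = (0.8990,0.4379)
P = B + -1.77·ex + -3.08·ey = (-1.8297,-0.7876)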